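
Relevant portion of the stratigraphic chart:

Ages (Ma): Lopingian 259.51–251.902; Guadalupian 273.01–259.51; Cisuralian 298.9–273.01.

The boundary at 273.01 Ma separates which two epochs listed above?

Cisuralian and Guadalupian

The Cisuralian ends at 273.01 Ma and the Guadalupian begins at 273.01 Ma, so they share that boundary.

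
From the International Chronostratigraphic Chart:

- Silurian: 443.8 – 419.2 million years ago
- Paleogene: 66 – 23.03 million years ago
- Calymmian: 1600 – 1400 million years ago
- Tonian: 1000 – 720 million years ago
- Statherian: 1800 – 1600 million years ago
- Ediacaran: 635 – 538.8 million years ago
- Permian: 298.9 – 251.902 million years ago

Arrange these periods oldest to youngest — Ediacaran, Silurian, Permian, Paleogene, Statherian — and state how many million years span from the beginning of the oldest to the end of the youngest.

From the excerpt: Ediacaran 635–538.8; Silurian 443.8–419.2; Permian 298.9–251.902; Paleogene 66–23.03; Statherian 1800–1600 (Ma).
Larger Ma is earlier, so the oldest is Statherian and the youngest is Paleogene; oldest to youngest: Statherian, Ediacaran, Silurian, Permian, Paleogene.
Oldest start 1800 minus youngest end 23.03 gives 1776.97 Myr overall.

Statherian, Ediacaran, Silurian, Permian, Paleogene; total span 1776.97 Myr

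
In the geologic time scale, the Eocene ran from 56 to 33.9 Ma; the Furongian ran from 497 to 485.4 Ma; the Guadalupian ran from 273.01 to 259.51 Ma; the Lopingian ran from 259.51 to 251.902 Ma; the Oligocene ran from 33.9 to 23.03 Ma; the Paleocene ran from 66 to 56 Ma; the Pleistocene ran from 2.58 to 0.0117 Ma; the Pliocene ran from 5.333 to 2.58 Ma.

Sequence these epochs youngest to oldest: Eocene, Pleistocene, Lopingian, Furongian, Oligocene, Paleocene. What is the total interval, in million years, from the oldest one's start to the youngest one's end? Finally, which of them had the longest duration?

Pleistocene → Oligocene → Eocene → Paleocene → Lopingian → Furongian; total span 496.9883 Myr; longest is Eocene

From the excerpt: Eocene 56–33.9; Pleistocene 2.58–0.0117; Lopingian 259.51–251.902; Furongian 497–485.4; Oligocene 33.9–23.03; Paleocene 66–56 (Ma).
Larger Ma is earlier, so the oldest is Furongian and the youngest is Pleistocene; youngest to oldest: Pleistocene, Oligocene, Eocene, Paleocene, Lopingian, Furongian.
Oldest start 497 minus youngest end 0.0117 gives 496.9883 Myr overall.
Individual lengths (start − end): Paleocene 10; Furongian 11.6; Oligocene 10.87; Eocene 22.1; Pleistocene 2.5683; Lopingian 7.608. The largest is Eocene at 22.1 Myr.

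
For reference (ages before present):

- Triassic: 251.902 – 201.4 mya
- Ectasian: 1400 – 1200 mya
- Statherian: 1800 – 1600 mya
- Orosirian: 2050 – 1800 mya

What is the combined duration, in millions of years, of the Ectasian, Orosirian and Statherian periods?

Each duration: Ectasian = 200; Orosirian = 250; Statherian = 200.
Sum: 200 + 250 + 200 = 650 Myr.

650 million years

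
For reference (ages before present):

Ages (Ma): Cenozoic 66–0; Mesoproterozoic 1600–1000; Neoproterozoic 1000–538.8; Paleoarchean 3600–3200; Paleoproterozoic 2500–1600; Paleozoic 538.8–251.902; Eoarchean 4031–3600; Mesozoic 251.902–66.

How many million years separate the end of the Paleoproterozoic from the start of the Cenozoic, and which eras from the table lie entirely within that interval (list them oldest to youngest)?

End of Paleoproterozoic = 1600 Ma; start of Cenozoic = 66 Ma.
Gap = 1600 − 66 = 1534 Myr.
Eras wholly inside 1600–66 Ma: Mesoproterozoic (1600–1000), Neoproterozoic (1000–538.8), Paleozoic (538.8–251.902), Mesozoic (251.902–66).

1534 million years; Mesoproterozoic, Neoproterozoic, Paleozoic, Mesozoic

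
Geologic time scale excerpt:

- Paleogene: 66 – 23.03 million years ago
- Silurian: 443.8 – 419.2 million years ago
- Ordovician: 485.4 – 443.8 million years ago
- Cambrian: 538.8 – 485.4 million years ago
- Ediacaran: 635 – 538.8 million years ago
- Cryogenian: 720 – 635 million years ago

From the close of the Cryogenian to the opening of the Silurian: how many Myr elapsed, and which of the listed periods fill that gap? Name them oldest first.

191.2 million years; Ediacaran, Cambrian, Ordovician

End of Cryogenian = 635 Ma; start of Silurian = 443.8 Ma.
Gap = 635 − 443.8 = 191.2 Myr.
Periods wholly inside 635–443.8 Ma: Ediacaran (635–538.8), Cambrian (538.8–485.4), Ordovician (485.4–443.8).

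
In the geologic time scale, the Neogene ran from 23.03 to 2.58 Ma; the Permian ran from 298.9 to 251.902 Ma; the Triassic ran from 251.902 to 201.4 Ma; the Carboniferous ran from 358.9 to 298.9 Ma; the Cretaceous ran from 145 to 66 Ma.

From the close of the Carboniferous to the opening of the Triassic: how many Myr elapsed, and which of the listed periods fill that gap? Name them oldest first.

46.998 million years; Permian

The Carboniferous closes at 298.9 Ma and the Triassic opens at 251.902 Ma, so the interval is 298.9 − 251.902 = 46.998 Myr.
A period fits inside if it starts at or after 298.9 Ma and ends at or before 251.902 Ma; oldest first that gives Permian.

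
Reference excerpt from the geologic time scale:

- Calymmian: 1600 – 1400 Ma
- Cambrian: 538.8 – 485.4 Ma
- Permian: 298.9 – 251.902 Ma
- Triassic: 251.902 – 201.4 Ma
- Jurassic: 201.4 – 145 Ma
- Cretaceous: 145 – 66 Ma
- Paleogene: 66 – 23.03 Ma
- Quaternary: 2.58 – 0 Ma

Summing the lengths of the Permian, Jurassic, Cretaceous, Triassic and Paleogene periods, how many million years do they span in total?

275.87 million years

Each duration: Permian = 46.998; Jurassic = 56.4; Cretaceous = 79; Triassic = 50.502; Paleogene = 42.97.
Sum: 46.998 + 56.4 + 79 + 50.502 + 42.97 = 275.87 Myr.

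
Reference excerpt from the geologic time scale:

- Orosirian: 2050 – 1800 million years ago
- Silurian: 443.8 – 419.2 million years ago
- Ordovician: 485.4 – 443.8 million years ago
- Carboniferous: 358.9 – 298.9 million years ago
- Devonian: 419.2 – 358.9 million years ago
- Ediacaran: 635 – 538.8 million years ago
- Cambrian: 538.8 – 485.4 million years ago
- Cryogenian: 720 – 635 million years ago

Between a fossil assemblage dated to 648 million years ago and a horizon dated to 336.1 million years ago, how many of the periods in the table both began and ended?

648 Ma sits inside the Cryogenian (720–635) and 336.1 Ma inside the Carboniferous (358.9–298.9); neither of those is wholly between the two dates.
The listed periods lying completely between them are Ediacaran, Cambrian, Ordovician, Silurian, Devonian — 5 in all.

5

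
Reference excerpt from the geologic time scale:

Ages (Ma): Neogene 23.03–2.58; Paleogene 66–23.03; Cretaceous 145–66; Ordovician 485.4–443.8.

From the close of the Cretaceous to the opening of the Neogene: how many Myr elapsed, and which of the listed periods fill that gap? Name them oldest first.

42.97 million years; Paleogene

The Cretaceous closes at 66 Ma and the Neogene opens at 23.03 Ma, so the interval is 66 − 23.03 = 42.97 Myr.
A period fits inside if it starts at or after 66 Ma and ends at or before 23.03 Ma; oldest first that gives Paleogene.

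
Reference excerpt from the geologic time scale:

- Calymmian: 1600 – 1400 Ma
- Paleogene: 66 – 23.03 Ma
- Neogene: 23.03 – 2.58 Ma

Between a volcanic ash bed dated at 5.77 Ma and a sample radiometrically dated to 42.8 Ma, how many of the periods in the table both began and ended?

0

Checking each listed span, none has both start < 42.8 Ma and end > 5.77 Ma — every period straddles one of the two dates or lies outside them — so the count is 0.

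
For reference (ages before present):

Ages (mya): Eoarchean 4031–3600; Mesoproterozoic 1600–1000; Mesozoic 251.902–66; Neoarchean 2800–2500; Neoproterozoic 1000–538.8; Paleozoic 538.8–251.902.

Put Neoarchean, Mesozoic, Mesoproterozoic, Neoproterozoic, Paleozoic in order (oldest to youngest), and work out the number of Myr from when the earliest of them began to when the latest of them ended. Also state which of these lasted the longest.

Start ages (Ma): Neoarchean 2800, Mesoproterozoic 1600, Neoproterozoic 1000, Paleozoic 538.8, Mesozoic 251.902.
Ordered oldest to youngest: Neoarchean, Mesoproterozoic, Neoproterozoic, Paleozoic, Mesozoic.
Span = 2800 − 66 = 2734 Myr.
Durations: Paleozoic 286.898, Neoarchean 300, Neoproterozoic 461.2, Mesozoic 185.902, Mesoproterozoic 600 → longest is Mesoproterozoic (600 Myr).

Neoarchean, Mesoproterozoic, Neoproterozoic, Paleozoic, Mesozoic; total span 2734 Myr; longest is Mesoproterozoic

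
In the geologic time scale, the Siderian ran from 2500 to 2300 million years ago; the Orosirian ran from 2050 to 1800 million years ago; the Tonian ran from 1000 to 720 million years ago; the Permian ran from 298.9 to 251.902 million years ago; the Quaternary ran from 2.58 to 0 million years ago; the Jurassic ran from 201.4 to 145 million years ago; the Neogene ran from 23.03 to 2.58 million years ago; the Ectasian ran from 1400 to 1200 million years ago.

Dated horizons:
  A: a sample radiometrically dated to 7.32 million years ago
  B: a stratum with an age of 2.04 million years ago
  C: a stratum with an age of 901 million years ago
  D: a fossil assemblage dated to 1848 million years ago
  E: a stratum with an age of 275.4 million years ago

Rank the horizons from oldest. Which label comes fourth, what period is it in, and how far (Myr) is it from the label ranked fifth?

A, in the Neogene; 5.28 million years to B

Sorted oldest-first by Ma: D (1848), C (901), E (275.4), A (7.32), B (2.04).
The fourth oldest is A at 7.32 Ma, which lies in 23.03–2.58 Ma: the Neogene.
The fifth oldest is B at 2.04 Ma; separation = |7.32 − 2.04| = 5.28 Myr.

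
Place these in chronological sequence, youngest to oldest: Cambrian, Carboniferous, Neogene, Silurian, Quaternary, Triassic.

Quaternary, then Neogene, then Triassic, then Carboniferous, then Silurian, then Cambrian

Era membership (oldest first within each) — Paleozoic: Cambrian, Silurian, Carboniferous; Mesozoic: Triassic; Cenozoic: Neogene, Quaternary. Paleozoic precedes Mesozoic, which precedes Cenozoic. Concatenating the groups in that era order and then reversing gives youngest to oldest.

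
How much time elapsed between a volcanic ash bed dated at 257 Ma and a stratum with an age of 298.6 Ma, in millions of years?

41.6 million years

298.6 − 257 = 41.6 million years.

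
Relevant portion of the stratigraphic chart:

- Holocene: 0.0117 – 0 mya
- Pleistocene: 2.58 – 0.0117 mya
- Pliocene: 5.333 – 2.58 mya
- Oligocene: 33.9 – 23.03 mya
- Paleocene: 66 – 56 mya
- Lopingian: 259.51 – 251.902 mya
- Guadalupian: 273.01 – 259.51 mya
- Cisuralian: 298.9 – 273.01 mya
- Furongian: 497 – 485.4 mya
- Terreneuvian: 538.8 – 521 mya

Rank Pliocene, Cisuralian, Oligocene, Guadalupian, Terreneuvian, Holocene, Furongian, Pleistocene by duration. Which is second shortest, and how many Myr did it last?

Durations: Pliocene 2.753; Cisuralian 25.89; Oligocene 10.87; Guadalupian 13.5; Terreneuvian 17.8; Holocene 0.0117; Furongian 11.6; Pleistocene 2.5683 Myr.
Sorted shortest-first: Holocene (0.0117), Pleistocene (2.5683), Pliocene (2.753), Oligocene (10.87), Furongian (11.6), Guadalupian (13.5), Terreneuvian (17.8), Cisuralian (25.89).
The second shortest is Pleistocene at 2.5683 Myr.

Pleistocene, 2.5683 million years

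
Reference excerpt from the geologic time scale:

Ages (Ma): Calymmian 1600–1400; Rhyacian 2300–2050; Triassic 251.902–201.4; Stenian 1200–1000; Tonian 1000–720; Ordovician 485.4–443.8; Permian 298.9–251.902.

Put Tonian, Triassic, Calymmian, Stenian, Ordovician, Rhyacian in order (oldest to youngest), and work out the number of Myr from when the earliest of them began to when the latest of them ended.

Start ages (Ma): Rhyacian 2300, Calymmian 1600, Stenian 1200, Tonian 1000, Ordovician 485.4, Triassic 251.902.
Ordered oldest to youngest: Rhyacian, Calymmian, Stenian, Tonian, Ordovician, Triassic.
Span = 2300 − 201.4 = 2098.6 Myr.

Rhyacian, Calymmian, Stenian, Tonian, Ordovician, Triassic; total span 2098.6 Myr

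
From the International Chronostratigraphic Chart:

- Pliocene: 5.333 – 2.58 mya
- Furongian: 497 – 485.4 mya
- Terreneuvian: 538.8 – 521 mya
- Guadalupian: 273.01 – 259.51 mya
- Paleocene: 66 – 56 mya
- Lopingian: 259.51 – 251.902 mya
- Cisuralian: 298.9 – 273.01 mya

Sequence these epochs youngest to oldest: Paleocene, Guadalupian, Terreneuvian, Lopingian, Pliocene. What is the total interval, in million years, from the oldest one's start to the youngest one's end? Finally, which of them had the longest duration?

From the excerpt: Paleocene 66–56; Guadalupian 273.01–259.51; Terreneuvian 538.8–521; Lopingian 259.51–251.902; Pliocene 5.333–2.58 (Ma).
Larger Ma is earlier, so the oldest is Terreneuvian and the youngest is Pliocene; youngest to oldest: Pliocene, Paleocene, Lopingian, Guadalupian, Terreneuvian.
Oldest start 538.8 minus youngest end 2.58 gives 536.22 Myr overall.
Individual lengths (start − end): Paleocene 10; Guadalupian 13.5; Terreneuvian 17.8; Pliocene 2.753; Lopingian 7.608. The largest is Terreneuvian at 17.8 Myr.

Pliocene → Paleocene → Lopingian → Guadalupian → Terreneuvian; total span 536.22 Myr; longest is Terreneuvian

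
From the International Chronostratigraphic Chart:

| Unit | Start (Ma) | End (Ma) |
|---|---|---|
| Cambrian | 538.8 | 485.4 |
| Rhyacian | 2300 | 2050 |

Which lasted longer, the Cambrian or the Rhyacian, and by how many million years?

Rhyacian, by 196.6 million years

Cambrian: 538.8 − 485.4 = 53.4 Myr.
Rhyacian: 2300 − 2050 = 250 Myr.
Difference: 250 − 53.4 = 196.6 Myr, so the Rhyacian was longer.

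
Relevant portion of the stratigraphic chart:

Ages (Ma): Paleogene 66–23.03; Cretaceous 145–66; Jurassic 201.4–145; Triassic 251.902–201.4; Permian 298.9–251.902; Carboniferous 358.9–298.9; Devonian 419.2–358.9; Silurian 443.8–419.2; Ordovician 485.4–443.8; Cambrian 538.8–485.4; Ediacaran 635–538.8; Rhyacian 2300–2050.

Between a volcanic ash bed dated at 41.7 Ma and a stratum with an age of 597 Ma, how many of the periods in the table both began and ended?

9

The older date is 597 Ma and the younger is 41.7 Ma.
Periods with start < 597 and end > 41.7 Ma: Cambrian (538.8–485.4), Ordovician (485.4–443.8), Silurian (443.8–419.2), Devonian (419.2–358.9), Carboniferous (358.9–298.9), Permian (298.9–251.902), Triassic (251.902–201.4), Jurassic (201.4–145), Cretaceous (145–66).
That is 9 complete periods.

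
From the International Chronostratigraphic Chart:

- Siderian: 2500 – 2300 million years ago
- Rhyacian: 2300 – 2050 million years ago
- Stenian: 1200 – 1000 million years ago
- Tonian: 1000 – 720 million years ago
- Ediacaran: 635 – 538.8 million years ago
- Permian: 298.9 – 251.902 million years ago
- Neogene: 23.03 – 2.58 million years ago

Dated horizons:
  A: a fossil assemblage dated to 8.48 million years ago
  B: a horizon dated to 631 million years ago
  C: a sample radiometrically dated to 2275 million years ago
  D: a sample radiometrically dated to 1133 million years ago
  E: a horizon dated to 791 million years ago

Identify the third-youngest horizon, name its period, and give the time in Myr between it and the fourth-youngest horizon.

E, in the Tonian; 342 million years to D

Sorted youngest-first by Ma: A (8.48), B (631), E (791), D (1133), C (2275).
The third youngest is E at 791 Ma, which lies in 1000–720 Ma: the Tonian.
The fourth youngest is D at 1133 Ma; separation = |791 − 1133| = 342 Myr.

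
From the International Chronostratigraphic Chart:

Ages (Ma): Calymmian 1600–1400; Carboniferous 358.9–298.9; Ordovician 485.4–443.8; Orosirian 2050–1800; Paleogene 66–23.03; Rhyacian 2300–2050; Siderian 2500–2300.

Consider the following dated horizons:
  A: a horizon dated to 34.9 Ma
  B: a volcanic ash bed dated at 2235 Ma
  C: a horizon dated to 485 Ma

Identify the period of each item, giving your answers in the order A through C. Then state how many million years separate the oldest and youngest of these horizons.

Match each age against the start–end ranges in the excerpt: A = 34.9 Ma → Paleogene (66–23.03); B = 2235 Ma → Rhyacian (2300–2050); C = 485 Ma → Ordovician (485.4–443.8).
The largest age is 2235 Ma and the smallest is 34.9 Ma; their difference is 2200.1 Myr.

A — Paleogene; B — Rhyacian; C — Ordovician; span 2200.1 million years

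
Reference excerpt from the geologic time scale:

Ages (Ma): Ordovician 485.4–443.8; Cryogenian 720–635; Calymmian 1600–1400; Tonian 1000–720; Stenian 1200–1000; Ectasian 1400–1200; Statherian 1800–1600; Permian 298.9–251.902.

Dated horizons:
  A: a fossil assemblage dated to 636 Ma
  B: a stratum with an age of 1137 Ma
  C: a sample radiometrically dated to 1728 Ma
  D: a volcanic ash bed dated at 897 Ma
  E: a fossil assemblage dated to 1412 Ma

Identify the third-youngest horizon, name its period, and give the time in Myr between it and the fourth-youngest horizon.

Sorted youngest-first by Ma: A (636), D (897), B (1137), E (1412), C (1728).
The third youngest is B at 1137 Ma, which lies in 1200–1000 Ma: the Stenian.
The fourth youngest is E at 1412 Ma; separation = |1137 − 1412| = 275 Myr.

B, in the Stenian; 275 million years to E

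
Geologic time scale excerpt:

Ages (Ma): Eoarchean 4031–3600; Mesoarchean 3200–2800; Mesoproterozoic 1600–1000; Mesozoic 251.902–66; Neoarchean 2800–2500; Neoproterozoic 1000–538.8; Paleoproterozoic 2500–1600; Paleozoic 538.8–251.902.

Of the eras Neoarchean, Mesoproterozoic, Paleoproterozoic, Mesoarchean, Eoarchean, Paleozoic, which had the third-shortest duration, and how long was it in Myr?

Mesoarchean, 400 million years

Start − end for each: Neoarchean 2800 − 2500 = 300; Mesoproterozoic 1600 − 1000 = 600; Paleoproterozoic 2500 − 1600 = 900; Mesoarchean 3200 − 2800 = 400; Eoarchean 4031 − 3600 = 431; Paleozoic 538.8 − 251.902 = 286.898.
Ranking these from shortest: Paleozoic < Neoarchean < Mesoarchean < Eoarchean < Mesoproterozoic < Paleoproterozoic.
Position 3 in that ranking is Mesoarchean, which lasted 400 Myr.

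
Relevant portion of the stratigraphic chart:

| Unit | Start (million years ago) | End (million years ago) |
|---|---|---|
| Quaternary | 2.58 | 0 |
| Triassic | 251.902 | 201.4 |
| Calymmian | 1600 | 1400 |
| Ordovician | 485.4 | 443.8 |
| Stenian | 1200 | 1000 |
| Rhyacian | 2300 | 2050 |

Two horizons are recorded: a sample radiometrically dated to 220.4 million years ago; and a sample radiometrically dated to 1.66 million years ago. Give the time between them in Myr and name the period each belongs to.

218.74 million years apart; the first in the Triassic, the second in the Quaternary

Elapsed time: 220.4 − 1.66 = 218.74 Myr.
220.4 Ma lies within 251.902–201.4 Ma: Triassic.
1.66 Ma lies within 2.58–0 Ma: Quaternary.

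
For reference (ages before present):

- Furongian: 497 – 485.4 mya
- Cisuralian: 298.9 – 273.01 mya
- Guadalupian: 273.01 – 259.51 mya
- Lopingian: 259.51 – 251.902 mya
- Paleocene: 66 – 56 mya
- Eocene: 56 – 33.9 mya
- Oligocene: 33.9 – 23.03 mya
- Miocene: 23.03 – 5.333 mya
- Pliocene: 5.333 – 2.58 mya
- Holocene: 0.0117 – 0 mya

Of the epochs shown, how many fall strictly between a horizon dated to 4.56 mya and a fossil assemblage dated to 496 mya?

7

The older date is 496 Ma and the younger is 4.56 Ma.
Epochs with start < 496 and end > 4.56 Ma: Cisuralian (298.9–273.01), Guadalupian (273.01–259.51), Lopingian (259.51–251.902), Paleocene (66–56), Eocene (56–33.9), Oligocene (33.9–23.03), Miocene (23.03–5.333).
That is 7 complete epochs.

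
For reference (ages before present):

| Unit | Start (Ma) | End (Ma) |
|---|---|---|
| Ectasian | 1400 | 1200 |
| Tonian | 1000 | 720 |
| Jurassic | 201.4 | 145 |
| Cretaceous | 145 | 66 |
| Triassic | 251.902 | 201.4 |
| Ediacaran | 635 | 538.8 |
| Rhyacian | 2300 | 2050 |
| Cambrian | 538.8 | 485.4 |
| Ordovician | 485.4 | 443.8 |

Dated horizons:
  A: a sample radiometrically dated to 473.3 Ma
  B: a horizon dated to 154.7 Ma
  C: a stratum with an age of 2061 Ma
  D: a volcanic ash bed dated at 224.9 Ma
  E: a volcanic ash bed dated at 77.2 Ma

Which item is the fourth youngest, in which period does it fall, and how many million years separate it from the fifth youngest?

Sorted youngest-first by Ma: E (77.2), B (154.7), D (224.9), A (473.3), C (2061).
The fourth youngest is A at 473.3 Ma, which lies in 485.4–443.8 Ma: the Ordovician.
The fifth youngest is C at 2061 Ma; separation = |473.3 − 2061| = 1587.7 Myr.

A, in the Ordovician; 1587.7 million years to C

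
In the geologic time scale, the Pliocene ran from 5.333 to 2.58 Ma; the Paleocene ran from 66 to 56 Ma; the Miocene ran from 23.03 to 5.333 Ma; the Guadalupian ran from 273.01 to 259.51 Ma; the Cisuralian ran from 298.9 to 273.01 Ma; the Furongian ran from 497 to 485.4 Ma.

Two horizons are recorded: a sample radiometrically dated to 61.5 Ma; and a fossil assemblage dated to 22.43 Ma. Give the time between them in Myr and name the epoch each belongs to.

Elapsed time: 61.5 − 22.43 = 39.07 Myr.
61.5 Ma lies within 66–56 Ma: Paleocene.
22.43 Ma lies within 23.03–5.333 Ma: Miocene.

39.07 million years apart; the first in the Paleocene, the second in the Miocene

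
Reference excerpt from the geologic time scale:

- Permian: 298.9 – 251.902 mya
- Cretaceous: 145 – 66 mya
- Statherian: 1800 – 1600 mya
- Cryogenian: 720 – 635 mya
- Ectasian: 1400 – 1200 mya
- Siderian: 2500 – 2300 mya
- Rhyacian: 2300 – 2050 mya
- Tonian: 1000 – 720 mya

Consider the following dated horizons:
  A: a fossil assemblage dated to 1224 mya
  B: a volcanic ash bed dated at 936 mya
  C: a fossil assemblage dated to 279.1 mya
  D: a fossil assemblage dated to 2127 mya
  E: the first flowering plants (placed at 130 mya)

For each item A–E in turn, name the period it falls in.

A — Ectasian; B — Tonian; C — Permian; D — Rhyacian; E — Cretaceous

A: 1224 Ma lies in 1400–1200 Ma, so Ectasian.
B: 936 Ma lies in 1000–720 Ma, so Tonian.
C: 279.1 Ma lies in 298.9–251.902 Ma, so Permian.
D: 2127 Ma lies in 2300–2050 Ma, so Rhyacian.
E: 130 Ma lies in 145–66 Ma, so Cretaceous.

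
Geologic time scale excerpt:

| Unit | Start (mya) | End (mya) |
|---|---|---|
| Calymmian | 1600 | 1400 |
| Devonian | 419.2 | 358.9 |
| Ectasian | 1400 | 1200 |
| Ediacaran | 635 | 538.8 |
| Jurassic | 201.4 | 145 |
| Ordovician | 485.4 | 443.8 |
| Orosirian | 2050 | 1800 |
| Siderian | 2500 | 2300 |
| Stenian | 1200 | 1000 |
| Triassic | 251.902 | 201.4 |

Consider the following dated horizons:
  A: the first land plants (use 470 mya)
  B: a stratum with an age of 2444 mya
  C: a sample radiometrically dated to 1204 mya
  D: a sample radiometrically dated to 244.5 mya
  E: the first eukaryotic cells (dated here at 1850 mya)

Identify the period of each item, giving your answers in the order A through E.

A — Ordovician; B — Siderian; C — Ectasian; D — Triassic; E — Orosirian

Match each age against the start–end ranges in the excerpt: A = 470 Ma → Ordovician (485.4–443.8); B = 2444 Ma → Siderian (2500–2300); C = 1204 Ma → Ectasian (1400–1200); D = 244.5 Ma → Triassic (251.902–201.4); E = 1850 Ma → Orosirian (2050–1800).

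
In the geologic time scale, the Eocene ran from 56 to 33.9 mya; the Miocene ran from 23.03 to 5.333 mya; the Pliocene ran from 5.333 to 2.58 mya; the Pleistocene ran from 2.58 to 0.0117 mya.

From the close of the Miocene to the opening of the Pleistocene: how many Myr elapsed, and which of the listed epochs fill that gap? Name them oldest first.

2.753 million years; Pliocene

The Miocene closes at 5.333 Ma and the Pleistocene opens at 2.58 Ma, so the interval is 5.333 − 2.58 = 2.753 Myr.
An epoch fits inside if it starts at or after 5.333 Ma and ends at or before 2.58 Ma; oldest first that gives Pliocene.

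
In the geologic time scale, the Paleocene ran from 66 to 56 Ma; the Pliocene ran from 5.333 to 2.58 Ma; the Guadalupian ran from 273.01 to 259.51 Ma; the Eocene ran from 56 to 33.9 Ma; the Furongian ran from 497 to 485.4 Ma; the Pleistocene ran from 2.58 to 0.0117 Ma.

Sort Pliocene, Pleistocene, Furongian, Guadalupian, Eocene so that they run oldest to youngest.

Furongian, Guadalupian, Eocene, Pliocene, Pleistocene

Sorting by start age (descending Ma, since larger Ma = older): Furongian began 497, Guadalupian began 273.01, Eocene began 56, Pliocene began 5.333, Pleistocene began 2.58.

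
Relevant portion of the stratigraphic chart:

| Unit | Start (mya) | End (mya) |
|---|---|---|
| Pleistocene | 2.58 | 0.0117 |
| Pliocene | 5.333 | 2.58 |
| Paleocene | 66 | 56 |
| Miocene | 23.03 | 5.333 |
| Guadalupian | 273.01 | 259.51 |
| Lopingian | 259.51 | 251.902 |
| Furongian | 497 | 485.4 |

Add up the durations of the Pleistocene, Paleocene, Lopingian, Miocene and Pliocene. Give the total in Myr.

40.6263 million years

Duration is start − end for each: (2.58 − 0.0117) + (66 − 56) + (259.51 − 251.902) + (23.03 − 5.333) + (5.333 − 2.58).
That is 2.5683 + 10 + 7.608 + 17.697 + 2.753, which totals 40.6263 million years.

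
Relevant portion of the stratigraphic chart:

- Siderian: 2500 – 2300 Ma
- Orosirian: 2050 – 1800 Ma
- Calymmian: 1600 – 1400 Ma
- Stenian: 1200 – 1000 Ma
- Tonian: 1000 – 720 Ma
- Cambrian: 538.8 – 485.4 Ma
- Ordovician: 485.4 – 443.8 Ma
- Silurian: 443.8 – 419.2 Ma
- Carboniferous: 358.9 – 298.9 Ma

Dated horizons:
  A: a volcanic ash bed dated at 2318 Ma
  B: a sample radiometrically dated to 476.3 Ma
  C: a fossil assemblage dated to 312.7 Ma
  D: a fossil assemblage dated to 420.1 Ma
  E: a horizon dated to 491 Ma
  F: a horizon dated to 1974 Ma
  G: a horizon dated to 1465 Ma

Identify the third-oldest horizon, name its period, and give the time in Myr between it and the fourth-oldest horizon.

Sorted oldest-first by Ma: A (2318), F (1974), G (1465), E (491), B (476.3), D (420.1), C (312.7).
The third oldest is G at 1465 Ma, which lies in 1600–1400 Ma: the Calymmian.
The fourth oldest is E at 491 Ma; separation = |1465 − 491| = 974 Myr.

G, in the Calymmian; 974 million years to E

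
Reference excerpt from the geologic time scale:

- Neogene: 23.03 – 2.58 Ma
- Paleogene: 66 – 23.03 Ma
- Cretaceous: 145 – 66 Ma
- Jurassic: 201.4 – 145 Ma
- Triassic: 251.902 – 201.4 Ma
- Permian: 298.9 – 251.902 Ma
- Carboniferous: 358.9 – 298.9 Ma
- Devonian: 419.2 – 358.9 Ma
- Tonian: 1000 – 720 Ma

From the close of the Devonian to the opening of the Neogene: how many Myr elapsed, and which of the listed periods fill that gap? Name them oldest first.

End of Devonian = 358.9 Ma; start of Neogene = 23.03 Ma.
Gap = 358.9 − 23.03 = 335.87 Myr.
Periods wholly inside 358.9–23.03 Ma: Carboniferous (358.9–298.9), Permian (298.9–251.902), Triassic (251.902–201.4), Jurassic (201.4–145), Cretaceous (145–66), Paleogene (66–23.03).

335.87 million years; Carboniferous, Permian, Triassic, Jurassic, Cretaceous, Paleogene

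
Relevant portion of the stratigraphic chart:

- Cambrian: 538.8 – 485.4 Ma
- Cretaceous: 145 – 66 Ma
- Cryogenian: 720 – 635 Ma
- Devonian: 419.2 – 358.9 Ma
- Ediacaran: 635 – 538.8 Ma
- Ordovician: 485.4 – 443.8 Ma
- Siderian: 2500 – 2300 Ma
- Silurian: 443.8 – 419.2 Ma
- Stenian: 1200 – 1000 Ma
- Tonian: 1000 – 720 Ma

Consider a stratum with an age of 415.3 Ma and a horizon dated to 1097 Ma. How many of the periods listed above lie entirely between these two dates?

6

The older date is 1097 Ma and the younger is 415.3 Ma.
Periods with start < 1097 and end > 415.3 Ma: Tonian (1000–720), Cryogenian (720–635), Ediacaran (635–538.8), Cambrian (538.8–485.4), Ordovician (485.4–443.8), Silurian (443.8–419.2).
That is 6 complete periods.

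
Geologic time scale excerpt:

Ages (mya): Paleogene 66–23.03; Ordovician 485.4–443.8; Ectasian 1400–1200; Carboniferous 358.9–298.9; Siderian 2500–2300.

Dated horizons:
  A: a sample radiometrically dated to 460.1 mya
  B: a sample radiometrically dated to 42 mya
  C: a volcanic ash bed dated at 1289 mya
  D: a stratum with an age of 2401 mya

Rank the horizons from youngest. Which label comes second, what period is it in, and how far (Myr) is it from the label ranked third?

A, in the Ordovician; 828.9 million years to C

Smaller Ma means younger, so youngest first: B 42 < A 460.1 < C 1289 < D 2401.
Counting 2 along gives A (460.1 Ma); the excerpt puts that inside the Ordovician, 485.4–443.8 Ma.
Next in line is C (1289 Ma), and 1289 − 460.1 = 828.9 Myr.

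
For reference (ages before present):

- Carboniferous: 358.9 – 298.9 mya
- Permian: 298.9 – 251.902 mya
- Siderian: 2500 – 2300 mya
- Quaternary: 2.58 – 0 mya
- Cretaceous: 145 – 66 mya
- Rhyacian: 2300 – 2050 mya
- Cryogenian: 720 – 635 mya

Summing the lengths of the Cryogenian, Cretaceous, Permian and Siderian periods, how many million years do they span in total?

410.998 million years

Duration is start − end for each: (720 − 635) + (145 − 66) + (298.9 − 251.902) + (2500 − 2300).
That is 85 + 79 + 46.998 + 200, which totals 410.998 million years.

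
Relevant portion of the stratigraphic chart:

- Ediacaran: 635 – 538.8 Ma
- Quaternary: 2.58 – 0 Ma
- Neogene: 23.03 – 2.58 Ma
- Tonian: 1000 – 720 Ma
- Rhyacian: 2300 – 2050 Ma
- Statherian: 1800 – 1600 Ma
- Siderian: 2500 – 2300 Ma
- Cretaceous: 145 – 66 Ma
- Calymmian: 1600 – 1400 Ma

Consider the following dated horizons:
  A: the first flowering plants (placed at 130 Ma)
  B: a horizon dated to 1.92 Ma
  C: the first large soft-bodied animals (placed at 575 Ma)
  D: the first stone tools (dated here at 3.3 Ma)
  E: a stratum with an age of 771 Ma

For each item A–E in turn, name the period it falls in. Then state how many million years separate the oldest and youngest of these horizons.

A — Cretaceous; B — Quaternary; C — Ediacaran; D — Neogene; E — Tonian; span 769.08 million years

Match each age against the start–end ranges in the excerpt: A = 130 Ma → Cretaceous (145–66); B = 1.92 Ma → Quaternary (2.58–0); C = 575 Ma → Ediacaran (635–538.8); D = 3.3 Ma → Neogene (23.03–2.58); E = 771 Ma → Tonian (1000–720).
The largest age is 771 Ma and the smallest is 1.92 Ma; their difference is 769.08 Myr.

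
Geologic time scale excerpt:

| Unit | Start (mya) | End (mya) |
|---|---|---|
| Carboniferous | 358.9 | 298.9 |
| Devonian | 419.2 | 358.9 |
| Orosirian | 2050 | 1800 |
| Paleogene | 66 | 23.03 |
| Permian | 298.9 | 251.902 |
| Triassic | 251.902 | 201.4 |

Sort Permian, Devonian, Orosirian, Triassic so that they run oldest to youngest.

Orosirian, Devonian, Permian, Triassic

Sorting by start age (descending Ma, since larger Ma = older): Orosirian start 2050, Devonian start 419.2, Permian start 298.9, Triassic start 251.902.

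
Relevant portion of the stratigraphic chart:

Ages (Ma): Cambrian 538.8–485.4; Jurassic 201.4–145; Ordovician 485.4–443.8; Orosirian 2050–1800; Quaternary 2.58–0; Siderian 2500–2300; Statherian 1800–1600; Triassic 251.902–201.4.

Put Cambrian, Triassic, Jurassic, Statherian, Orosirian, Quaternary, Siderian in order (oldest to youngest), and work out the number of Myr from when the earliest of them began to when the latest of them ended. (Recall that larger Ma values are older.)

Siderian, Orosirian, Statherian, Cambrian, Triassic, Jurassic, Quaternary; total span 2500 Myr

Start ages (Ma): Siderian 2500, Orosirian 2050, Statherian 1800, Cambrian 538.8, Triassic 251.902, Jurassic 201.4, Quaternary 2.58.
Ordered oldest to youngest: Siderian, Orosirian, Statherian, Cambrian, Triassic, Jurassic, Quaternary.
Span = 2500 − 0 = 2500 Myr.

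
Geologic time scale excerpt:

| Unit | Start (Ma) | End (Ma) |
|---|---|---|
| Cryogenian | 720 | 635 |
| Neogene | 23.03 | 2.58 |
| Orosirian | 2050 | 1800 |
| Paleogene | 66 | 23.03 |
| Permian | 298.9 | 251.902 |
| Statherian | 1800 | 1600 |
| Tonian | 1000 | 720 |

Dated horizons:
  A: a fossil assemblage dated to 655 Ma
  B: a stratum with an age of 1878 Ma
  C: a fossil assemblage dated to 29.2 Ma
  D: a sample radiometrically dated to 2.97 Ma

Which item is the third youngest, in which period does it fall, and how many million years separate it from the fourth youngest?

A, in the Cryogenian; 1223 million years to B

Sorted youngest-first by Ma: D (2.97), C (29.2), A (655), B (1878).
The third youngest is A at 655 Ma, which lies in 720–635 Ma: the Cryogenian.
The fourth youngest is B at 1878 Ma; separation = |655 − 1878| = 1223 Myr.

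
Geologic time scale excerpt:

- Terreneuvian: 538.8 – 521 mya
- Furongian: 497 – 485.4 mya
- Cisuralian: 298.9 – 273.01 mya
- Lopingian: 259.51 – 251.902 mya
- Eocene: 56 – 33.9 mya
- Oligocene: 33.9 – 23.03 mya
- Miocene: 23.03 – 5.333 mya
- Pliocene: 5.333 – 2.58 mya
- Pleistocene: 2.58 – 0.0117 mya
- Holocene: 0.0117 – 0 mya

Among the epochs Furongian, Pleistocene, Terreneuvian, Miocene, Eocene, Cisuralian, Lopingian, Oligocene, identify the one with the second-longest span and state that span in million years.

Eocene, 22.1 million years

Durations: Furongian 11.6; Pleistocene 2.5683; Terreneuvian 17.8; Miocene 17.697; Eocene 22.1; Cisuralian 25.89; Lopingian 7.608; Oligocene 10.87 Myr.
Sorted longest-first: Cisuralian (25.89), Eocene (22.1), Terreneuvian (17.8), Miocene (17.697), Furongian (11.6), Oligocene (10.87), Lopingian (7.608), Pleistocene (2.5683).
The second longest is Eocene at 22.1 Myr.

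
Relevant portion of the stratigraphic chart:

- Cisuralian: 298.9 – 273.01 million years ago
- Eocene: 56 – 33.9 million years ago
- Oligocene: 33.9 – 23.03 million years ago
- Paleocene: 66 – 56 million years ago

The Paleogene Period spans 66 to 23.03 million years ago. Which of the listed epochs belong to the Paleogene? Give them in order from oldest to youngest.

Paleocene, Eocene, Oligocene

Epochs with both bounds inside 66–23.03 Ma: Paleocene (66–56), Eocene (56–33.9), Oligocene (33.9–23.03).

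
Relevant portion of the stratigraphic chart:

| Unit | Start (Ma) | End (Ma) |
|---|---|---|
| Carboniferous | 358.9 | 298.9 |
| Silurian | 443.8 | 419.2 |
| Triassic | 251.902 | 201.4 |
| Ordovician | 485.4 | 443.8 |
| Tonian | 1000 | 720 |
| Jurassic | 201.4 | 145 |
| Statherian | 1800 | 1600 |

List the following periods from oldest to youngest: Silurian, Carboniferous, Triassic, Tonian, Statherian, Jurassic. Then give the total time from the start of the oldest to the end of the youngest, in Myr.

Statherian → Tonian → Silurian → Carboniferous → Triassic → Jurassic; total span 1655 Myr

Start ages (Ma): Statherian 1800, Tonian 1000, Silurian 443.8, Carboniferous 358.9, Triassic 251.902, Jurassic 201.4.
Ordered oldest to youngest: Statherian, Tonian, Silurian, Carboniferous, Triassic, Jurassic.
Span = 1800 − 145 = 1655 Myr.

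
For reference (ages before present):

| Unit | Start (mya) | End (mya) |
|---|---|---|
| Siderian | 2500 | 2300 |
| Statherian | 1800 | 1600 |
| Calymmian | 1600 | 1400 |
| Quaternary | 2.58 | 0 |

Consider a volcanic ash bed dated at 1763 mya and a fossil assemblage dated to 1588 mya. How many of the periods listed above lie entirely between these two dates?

The older date is 1763 Ma and the younger is 1588 Ma.
No period both begins after 1763 Ma and ends before 1588 Ma, so the count is 0.

0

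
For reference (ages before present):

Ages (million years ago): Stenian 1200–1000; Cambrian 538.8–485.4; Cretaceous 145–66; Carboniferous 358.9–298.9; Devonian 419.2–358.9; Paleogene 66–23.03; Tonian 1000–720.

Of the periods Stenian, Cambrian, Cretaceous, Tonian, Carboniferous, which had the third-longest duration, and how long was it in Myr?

Cretaceous, 79 million years

Durations: Stenian 200; Cambrian 53.4; Cretaceous 79; Tonian 280; Carboniferous 60 Myr.
Sorted longest-first: Tonian (280), Stenian (200), Cretaceous (79), Carboniferous (60), Cambrian (53.4).
The third longest is Cretaceous at 79 Myr.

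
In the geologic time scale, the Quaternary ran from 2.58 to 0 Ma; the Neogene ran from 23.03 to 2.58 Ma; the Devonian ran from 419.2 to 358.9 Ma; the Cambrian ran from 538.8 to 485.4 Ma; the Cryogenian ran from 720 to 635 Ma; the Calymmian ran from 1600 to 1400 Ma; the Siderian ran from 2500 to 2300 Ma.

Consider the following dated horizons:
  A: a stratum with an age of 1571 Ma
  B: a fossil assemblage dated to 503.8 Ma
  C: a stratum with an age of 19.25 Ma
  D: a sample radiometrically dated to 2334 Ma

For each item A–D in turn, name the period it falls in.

A: 1571 Ma lies in 1600–1400 Ma, so Calymmian.
B: 503.8 Ma lies in 538.8–485.4 Ma, so Cambrian.
C: 19.25 Ma lies in 23.03–2.58 Ma, so Neogene.
D: 2334 Ma lies in 2500–2300 Ma, so Siderian.

A — Calymmian; B — Cambrian; C — Neogene; D — Siderian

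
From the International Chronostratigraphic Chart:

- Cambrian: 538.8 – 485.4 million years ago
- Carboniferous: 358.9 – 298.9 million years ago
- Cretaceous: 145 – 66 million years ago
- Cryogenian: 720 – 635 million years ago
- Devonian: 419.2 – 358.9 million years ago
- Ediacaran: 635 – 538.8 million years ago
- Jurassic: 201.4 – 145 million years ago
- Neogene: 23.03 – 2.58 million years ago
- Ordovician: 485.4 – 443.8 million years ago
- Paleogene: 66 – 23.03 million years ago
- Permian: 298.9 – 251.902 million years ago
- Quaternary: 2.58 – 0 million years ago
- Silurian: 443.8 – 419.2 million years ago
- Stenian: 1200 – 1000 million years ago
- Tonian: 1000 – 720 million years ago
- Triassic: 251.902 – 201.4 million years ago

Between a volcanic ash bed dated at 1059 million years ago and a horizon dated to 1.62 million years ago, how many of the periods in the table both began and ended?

14

1059 Ma sits inside the Stenian (1200–1000) and 1.62 Ma inside the Quaternary (2.58–0); neither of those is wholly between the two dates.
The listed periods lying completely between them are Tonian, Cryogenian, Ediacaran, Cambrian, Ordovician, Silurian, Devonian, Carboniferous, Permian, Triassic, Jurassic, Cretaceous, Paleogene, Neogene — 14 in all.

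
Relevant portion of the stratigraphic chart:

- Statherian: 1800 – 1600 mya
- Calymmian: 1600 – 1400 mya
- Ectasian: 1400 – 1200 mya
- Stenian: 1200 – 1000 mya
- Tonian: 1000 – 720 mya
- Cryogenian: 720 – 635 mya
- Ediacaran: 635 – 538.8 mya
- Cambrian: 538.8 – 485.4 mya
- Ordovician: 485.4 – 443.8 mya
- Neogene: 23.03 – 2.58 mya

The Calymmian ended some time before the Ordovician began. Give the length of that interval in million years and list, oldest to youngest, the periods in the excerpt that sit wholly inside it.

The Calymmian closes at 1400 Ma and the Ordovician opens at 485.4 Ma, so the interval is 1400 − 485.4 = 914.6 Myr.
A period fits inside if it starts at or after 1400 Ma and ends at or before 485.4 Ma; oldest first that gives Ectasian, Stenian, Tonian, Cryogenian, Ediacaran, Cambrian.

914.6 million years; Ectasian, Stenian, Tonian, Cryogenian, Ediacaran, Cambrian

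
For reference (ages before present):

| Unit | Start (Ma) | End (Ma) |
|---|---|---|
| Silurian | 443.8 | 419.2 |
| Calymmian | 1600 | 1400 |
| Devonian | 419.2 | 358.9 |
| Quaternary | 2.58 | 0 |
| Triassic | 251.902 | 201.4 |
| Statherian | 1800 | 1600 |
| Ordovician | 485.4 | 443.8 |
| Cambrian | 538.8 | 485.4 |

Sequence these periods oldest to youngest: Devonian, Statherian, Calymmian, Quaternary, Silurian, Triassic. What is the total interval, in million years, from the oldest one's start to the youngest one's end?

Statherian, Calymmian, Silurian, Devonian, Triassic, Quaternary; total span 1800 Myr

From the excerpt: Devonian 419.2–358.9; Statherian 1800–1600; Calymmian 1600–1400; Quaternary 2.58–0; Silurian 443.8–419.2; Triassic 251.902–201.4 (Ma).
Larger Ma is earlier, so the oldest is Statherian and the youngest is Quaternary; oldest to youngest: Statherian, Calymmian, Silurian, Devonian, Triassic, Quaternary.
Oldest start 1800 minus youngest end 0 gives 1800 Myr overall.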